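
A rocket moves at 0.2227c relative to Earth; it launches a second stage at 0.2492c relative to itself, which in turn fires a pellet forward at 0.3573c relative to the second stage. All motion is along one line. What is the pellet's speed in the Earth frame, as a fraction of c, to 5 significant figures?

Compose boost 2: (0.2492 + 0.2227)/(1 + 0.2492×0.2227) = 0.47190/1.055497 = 0.4470880
Compose boost 3: (0.3573 + 0.4470880)/(1 + 0.3573×0.4470880) = 0.8043880/1.159745 = 0.69359

u ≈ 0.69359c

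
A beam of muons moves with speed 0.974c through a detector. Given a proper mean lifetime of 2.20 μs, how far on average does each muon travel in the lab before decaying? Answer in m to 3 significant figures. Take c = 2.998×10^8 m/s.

γ = 1/√(1 − 0.974²) = 4.4141
Dilated lifetime: Δt = γτ₀ = 4.4141 × 2.20 μs = 9.7110 μs
d = vΔt = 0.974c × 9.7110 μs = 2.9201×10^8 m/s × 9.7110×10^-6 s = 2840 m

d ≈ 2840 m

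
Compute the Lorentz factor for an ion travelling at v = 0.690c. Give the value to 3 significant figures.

γ ≈ 1.38

γ = 1/√(1 − β²) = 1/√(1 − 0.690²) = 1/√(0.52390) = 1.38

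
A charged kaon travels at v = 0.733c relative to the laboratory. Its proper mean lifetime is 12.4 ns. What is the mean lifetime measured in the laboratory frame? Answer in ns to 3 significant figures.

Δt ≈ 18.2 ns

γ = 1/√(1 − 0.733²) = 1.4701
Time dilation: Δt = γτ₀ = 1.4701 × 12.4 ns = 18.2 ns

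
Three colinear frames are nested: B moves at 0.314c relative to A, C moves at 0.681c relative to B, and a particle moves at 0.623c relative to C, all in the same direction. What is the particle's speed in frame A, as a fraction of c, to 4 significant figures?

Compose boost 2: (0.681 + 0.314)/(1 + 0.681×0.314) = 0.9950/1.21383 = 0.819717
Compose boost 3: (0.623 + 0.819717)/(1 + 0.623×0.819717) = 1.44272/1.51068 = 0.9550

u ≈ 0.9550c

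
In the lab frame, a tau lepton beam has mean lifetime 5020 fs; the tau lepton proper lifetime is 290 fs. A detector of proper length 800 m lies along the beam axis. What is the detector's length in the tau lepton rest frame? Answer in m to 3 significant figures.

L ≈ 46.2 m

Time dilation ⇒ γ = Δt/τ₀ = 5020/290 = 17.310
Length contraction: L = L₀/γ = 800/17.310 = 46.2 m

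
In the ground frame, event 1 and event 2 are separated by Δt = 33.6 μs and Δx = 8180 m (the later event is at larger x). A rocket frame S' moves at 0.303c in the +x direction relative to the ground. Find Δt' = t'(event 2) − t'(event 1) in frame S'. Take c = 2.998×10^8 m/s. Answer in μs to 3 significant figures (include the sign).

Δt' ≈ 26.6 μs

γ = 1/√(1 − 0.303²) = 1.0493
Δt' = γ(Δt − vΔx/c²) = 1.0493 × (33.6 μs − 0.303×8180 m / (2.998×10^8 m/s))
= 1.0493 × (25.333 μs) = 26.6 μs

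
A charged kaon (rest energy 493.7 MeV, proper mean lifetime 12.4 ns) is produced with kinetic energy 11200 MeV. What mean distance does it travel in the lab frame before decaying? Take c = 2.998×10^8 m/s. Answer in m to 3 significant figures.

γ = 1 + K/(m₀c²) = 1 + 11200/493.7 = 23.686
β = √(1 − 1/γ²) = 0.99911
Dilated lifetime: γτ₀ = 23.686 × 12.4 ns = 293.70 ns
d = βc·γτ₀ = 0.99911 × (2.998×10^8 m/s) × 2.9370×10^-7 s = 88.0 m

d ≈ 88.0 m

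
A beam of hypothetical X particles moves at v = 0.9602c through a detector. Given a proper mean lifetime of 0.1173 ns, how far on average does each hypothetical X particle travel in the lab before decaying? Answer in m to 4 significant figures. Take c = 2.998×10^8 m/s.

γ = 1/√(1 − 0.9602²) = 3.58021
Dilated lifetime: Δt = γτ₀ = 3.58021 × 0.1173 ns = 0.419958 ns
d = vΔt = 0.9602c × 0.419958 ns = 2.87868×10^8 m/s × 4.19958×10^-10 s = 0.1209 m

d ≈ 0.1209 m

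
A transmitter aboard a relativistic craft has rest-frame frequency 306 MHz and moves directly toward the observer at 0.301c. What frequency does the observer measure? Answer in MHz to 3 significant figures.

f_obs ≈ 417 MHz

Relativistic Doppler: f_obs = f_src √((1+β)/(1−β))
= 306 × √(1.3010/0.69900) = 306 × 1.3643 = 417 MHz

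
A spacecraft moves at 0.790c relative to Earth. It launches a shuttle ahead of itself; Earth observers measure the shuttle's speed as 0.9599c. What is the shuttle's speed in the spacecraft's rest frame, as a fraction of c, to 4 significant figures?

u' ≈ 0.7030c

Inverse velocity addition: u' = (u − v)/(1 − uv/c²)
= (0.9599 − 0.790)/(1 − 0.9599×0.790) = 0.1699/0.241679 = 0.7030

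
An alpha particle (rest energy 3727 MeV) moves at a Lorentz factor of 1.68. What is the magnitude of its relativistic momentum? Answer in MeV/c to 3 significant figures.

p ≈ 5030 MeV/c

β = √(1 − 1/γ²) = √(1 − 1/1.68²) = 0.80355
p = γβm₀c = 1.68 × 0.80355 × 3727 MeV/c = 5030 MeV/c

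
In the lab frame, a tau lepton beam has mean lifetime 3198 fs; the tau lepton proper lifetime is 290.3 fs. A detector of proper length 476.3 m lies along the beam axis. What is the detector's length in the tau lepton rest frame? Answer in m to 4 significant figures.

Time dilation ⇒ γ = Δt/τ₀ = 3198/290.3 = 11.0162
Length contraction: L = L₀/γ = 476.3/11.0162 = 43.24 m

L ≈ 43.24 m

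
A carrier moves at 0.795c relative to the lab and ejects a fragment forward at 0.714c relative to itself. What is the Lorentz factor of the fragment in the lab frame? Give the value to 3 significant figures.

γ ≈ 3.69

u_lab = (0.714 + 0.795)/(1 + 0.714×0.795) = 1.509/1.56763 = 0.962600
γ = 1/√(1 − 0.962600²) = 3.69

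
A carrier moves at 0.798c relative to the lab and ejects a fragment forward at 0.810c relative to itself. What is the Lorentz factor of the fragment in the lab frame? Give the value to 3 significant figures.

γ ≈ 4.66

u_lab = (0.810 + 0.798)/(1 + 0.810×0.798) = 1.608/1.64638 = 0.976688
γ = 1/√(1 − 0.976688²) = 4.66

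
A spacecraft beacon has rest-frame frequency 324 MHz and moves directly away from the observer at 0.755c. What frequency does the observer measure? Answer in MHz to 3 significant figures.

Relativistic Doppler: f_obs = f_src √((1−β)/(1+β))
= 324 × √(0.24500/1.7550) = 324 × 0.37363 = 121 MHz

f_obs ≈ 121 MHz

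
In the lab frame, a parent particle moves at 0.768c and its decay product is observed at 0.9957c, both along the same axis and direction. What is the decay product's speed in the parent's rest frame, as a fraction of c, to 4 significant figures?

u' ≈ 0.9677c

Inverse velocity addition: u' = (u − v)/(1 − uv/c²)
= (0.9957 − 0.768)/(1 − 0.9957×0.768) = 0.2277/0.235302 = 0.9677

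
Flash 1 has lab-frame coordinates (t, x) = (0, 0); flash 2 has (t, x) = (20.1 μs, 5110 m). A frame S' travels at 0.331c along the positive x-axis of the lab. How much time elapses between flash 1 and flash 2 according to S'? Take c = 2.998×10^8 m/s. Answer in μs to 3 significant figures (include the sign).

Δt' ≈ 15.3 μs

γ = 1/√(1 − 0.331²) = 1.0597
Δt' = γ(Δt − vΔx/c²) = 1.0597 × (20.1 μs − 0.331×5110 m / (2.998×10^8 m/s))
= 1.0597 × (14.458 μs) = 15.3 μs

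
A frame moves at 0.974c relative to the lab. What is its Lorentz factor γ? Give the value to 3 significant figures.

γ = 1/√(1 − β²) = 1/√(1 − 0.974²) = 1/√(0.051324) = 4.41

γ ≈ 4.41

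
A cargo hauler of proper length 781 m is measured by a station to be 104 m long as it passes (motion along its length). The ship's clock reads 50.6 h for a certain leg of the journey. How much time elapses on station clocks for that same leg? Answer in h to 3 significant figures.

Δt ≈ 380 h

Length contraction ⇒ γ = L₀/L = 781/104 = 7.5096
Time dilation: Δt = γτ₀ = 7.5096 × 50.6 h = 380 h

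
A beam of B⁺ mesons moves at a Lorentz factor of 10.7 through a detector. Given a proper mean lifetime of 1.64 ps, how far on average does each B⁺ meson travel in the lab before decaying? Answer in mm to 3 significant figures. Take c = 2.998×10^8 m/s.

d ≈ 5.24 mm

β = √(1 − 1/γ²) = √(1 − 1/10.7²) = 0.99562
Dilated lifetime: Δt = γτ₀ = 10.7 × 1.64 ps = 17.548 ps
d = vΔt = 0.99562c × 17.548 ps = 2.9849×10^8 m/s × 1.7548×10^-11 s = 5.24 mm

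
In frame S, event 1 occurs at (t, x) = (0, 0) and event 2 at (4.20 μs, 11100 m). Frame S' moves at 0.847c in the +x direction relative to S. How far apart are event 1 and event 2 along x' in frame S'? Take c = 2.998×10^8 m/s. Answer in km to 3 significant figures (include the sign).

γ = 1/√(1 − 0.847²) = 1.8811
Δx' = γ(Δx − vΔt) = 1.8811 × (11100 m − 0.847×(2.998×10^8 m/s)×4.20×10^-6 s)
= 1.8811 × (10033 m) = 18.9 km

Δx' ≈ 18.9 km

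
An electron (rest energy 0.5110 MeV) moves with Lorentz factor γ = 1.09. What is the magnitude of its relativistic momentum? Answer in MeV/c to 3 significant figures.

p ≈ 0.222 MeV/c

β = √(1 − 1/γ²) = √(1 − 1/1.09²) = 0.39789
p = γβm₀c = 1.09 × 0.39789 × 0.5110 MeV/c = 0.222 MeV/c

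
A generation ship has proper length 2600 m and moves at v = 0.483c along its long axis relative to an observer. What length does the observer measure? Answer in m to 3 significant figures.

L ≈ 2280 m

γ = 1/√(1 − 0.483²) = 1.1420
Length contraction: L = L₀/γ = 2600/1.1420 = 2280 m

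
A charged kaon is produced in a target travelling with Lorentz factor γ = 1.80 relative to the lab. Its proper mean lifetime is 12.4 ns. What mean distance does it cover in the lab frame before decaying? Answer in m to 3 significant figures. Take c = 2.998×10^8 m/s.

β = √(1 − 1/γ²) = √(1 − 1/1.80²) = 0.83148
Dilated lifetime: Δt = γτ₀ = 1.80 × 12.4 ns = 22.320 ns
d = vΔt = 0.83148c × 22.320 ns = 2.4928×10^8 m/s × 2.2320×10^-8 s = 5.56 m

d ≈ 5.56 m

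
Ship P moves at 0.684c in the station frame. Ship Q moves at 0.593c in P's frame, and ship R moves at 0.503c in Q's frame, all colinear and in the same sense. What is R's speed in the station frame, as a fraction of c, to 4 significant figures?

Compose boost 2: (0.593 + 0.684)/(1 + 0.593×0.684) = 1.277/1.40561 = 0.908501
Compose boost 3: (0.503 + 0.908501)/(1 + 0.503×0.908501) = 1.41150/1.45698 = 0.9688

u ≈ 0.9688c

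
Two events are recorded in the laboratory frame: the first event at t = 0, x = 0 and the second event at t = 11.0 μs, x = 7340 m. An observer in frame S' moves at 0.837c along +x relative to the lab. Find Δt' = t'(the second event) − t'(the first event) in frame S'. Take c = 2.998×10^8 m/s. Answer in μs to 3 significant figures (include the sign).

γ = 1/√(1 − 0.837²) = 1.8275
Δt' = γ(Δt − vΔx/c²) = 1.8275 × (11.0 μs − 0.837×7340 m / (2.998×10^8 m/s))
= 1.8275 × (-9.4923 μs) = -17.3 μs

Δt' ≈ -17.3 μs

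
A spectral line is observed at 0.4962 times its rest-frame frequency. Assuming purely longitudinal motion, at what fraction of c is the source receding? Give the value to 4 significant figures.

f_obs/f_src = √((1−β)/(1+β)) = 0.4962  ⇒  (1−β)/(1+β) = 0.246214
β = |1 − D²|/(1 + D²) = |1 − 0.246214|/(1 + 0.246214) = 0.6049

β ≈ 0.6049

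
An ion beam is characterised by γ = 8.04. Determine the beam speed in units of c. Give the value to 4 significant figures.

β = √(1 − 1/γ²) = √(1 − 1/8.04²) = √(0.984530) = 0.9922

β ≈ 0.9922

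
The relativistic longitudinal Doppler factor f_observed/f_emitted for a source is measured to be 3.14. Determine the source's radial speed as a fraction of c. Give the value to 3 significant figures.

f_obs/f_src = √((1+β)/(1−β)) = 3.14  ⇒  (1+β)/(1−β) = 9.8596
β = |1 − D²|/(1 + D²) = |1 − 9.8596|/(1 + 9.8596) = 0.816

β ≈ 0.816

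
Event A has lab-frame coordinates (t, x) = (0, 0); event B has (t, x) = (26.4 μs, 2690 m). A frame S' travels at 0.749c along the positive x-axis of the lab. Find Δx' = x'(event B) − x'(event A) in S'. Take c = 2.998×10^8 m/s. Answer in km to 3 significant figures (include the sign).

γ = 1/√(1 − 0.749²) = 1.5093
Δx' = γ(Δx − vΔt) = 1.5093 × (2690 m − 0.749×(2.998×10^8 m/s)×26.4×10^-6 s)
= 1.5093 × (-3238.1 m) = -4.89 km

Δx' ≈ -4.89 km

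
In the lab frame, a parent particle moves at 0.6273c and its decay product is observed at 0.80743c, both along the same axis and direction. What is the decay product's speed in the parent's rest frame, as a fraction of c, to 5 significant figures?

u' ≈ 0.36501c

Inverse velocity addition: u' = (u − v)/(1 − uv/c²)
= (0.80743 − 0.6273)/(1 − 0.80743×0.6273) = 0.18013/0.4934992 = 0.36501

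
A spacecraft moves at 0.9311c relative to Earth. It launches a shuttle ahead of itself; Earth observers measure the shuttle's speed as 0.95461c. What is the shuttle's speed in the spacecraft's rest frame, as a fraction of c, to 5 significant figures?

Inverse velocity addition: u' = (u − v)/(1 − uv/c²)
= (0.95461 − 0.9311)/(1 − 0.95461×0.9311) = 0.023510/0.1111626 = 0.21149

u' ≈ 0.21149c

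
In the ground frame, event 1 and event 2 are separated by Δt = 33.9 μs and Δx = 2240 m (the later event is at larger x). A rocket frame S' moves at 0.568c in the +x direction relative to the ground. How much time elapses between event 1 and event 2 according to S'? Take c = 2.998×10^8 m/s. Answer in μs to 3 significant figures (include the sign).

Δt' ≈ 36.0 μs

γ = 1/√(1 − 0.568²) = 1.2150
Δt' = γ(Δt − vΔx/c²) = 1.2150 × (33.9 μs − 0.568×2240 m / (2.998×10^8 m/s))
= 1.2150 × (29.656 μs) = 36.0 μs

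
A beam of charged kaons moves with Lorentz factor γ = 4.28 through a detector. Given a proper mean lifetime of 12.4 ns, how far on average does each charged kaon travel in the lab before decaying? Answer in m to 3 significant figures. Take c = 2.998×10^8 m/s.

β = √(1 − 1/γ²) = √(1 − 1/4.28²) = 0.97232
Dilated lifetime: Δt = γτ₀ = 4.28 × 12.4 ns = 53.072 ns
d = vΔt = 0.97232c × 53.072 ns = 2.9150×10^8 m/s × 5.3072×10^-8 s = 15.5 m

d ≈ 15.5 m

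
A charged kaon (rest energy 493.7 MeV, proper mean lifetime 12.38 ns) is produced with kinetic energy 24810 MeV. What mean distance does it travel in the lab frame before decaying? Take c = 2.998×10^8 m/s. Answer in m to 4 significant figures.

d ≈ 190.2 m

γ = 1 + K/(m₀c²) = 1 + 24810/493.7 = 51.2532
β = √(1 − 1/γ²) = 0.999810
Dilated lifetime: γτ₀ = 51.2532 × 12.38 ns = 634.514 ns
d = βc·γτ₀ = 0.999810 × (2.998×10^8 m/s) × 6.34514×10^-7 s = 190.2 m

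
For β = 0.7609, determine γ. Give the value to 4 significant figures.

γ ≈ 1.541

γ = 1/√(1 − β²) = 1/√(1 − 0.7609²) = 1/√(0.421031) = 1.541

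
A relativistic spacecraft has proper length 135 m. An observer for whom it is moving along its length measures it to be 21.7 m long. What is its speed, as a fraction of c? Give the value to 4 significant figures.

β ≈ 0.9870

γ = L₀/L = 135/21.7 = 6.22120
β = √(1 − 1/γ²) = 0.9870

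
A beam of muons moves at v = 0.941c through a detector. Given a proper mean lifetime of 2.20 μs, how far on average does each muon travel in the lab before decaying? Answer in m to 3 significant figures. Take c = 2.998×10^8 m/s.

γ = 1/√(1 − 0.941²) = 2.9550
Dilated lifetime: Δt = γτ₀ = 2.9550 × 2.20 μs = 6.5011 μs
d = vΔt = 0.941c × 6.5011 μs = 2.8211×10^8 m/s × 6.5011×10^-6 s = 1830 m

d ≈ 1830 m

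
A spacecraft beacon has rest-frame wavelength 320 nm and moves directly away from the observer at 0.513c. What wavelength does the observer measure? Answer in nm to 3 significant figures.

λ_obs ≈ 564 nm

Relativistic Doppler: λ_obs = λ_src √((1+β)/(1−β))
= 320 × √(1.5130/0.48700) = 320 × 1.7626 = 564 nm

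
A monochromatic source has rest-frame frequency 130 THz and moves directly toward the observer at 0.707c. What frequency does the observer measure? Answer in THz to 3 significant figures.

f_obs ≈ 314 THz

Relativistic Doppler: f_obs = f_src √((1+β)/(1−β))
= 130 × √(1.7070/0.29300) = 130 × 2.4137 = 314 THz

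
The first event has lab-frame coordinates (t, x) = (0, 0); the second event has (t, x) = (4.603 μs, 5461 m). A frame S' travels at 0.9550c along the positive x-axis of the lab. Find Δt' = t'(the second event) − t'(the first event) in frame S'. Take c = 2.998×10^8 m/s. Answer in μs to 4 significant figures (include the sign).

Δt' ≈ -43.13 μs

γ = 1/√(1 − 0.9550²) = 3.37148
Δt' = γ(Δt − vΔx/c²) = 3.37148 × (4.603 μs − 0.9550×5461 m / (2.998×10^8 m/s))
= 3.37148 × (-12.7928 μs) = -43.13 μs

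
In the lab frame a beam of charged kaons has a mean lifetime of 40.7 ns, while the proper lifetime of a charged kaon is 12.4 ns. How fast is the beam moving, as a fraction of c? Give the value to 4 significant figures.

β ≈ 0.9525

γ = Δt/τ₀ = 40.7/12.4 = 3.28226
β = √(1 − 1/γ²) = √(1 − 1/3.28226²) = 0.9525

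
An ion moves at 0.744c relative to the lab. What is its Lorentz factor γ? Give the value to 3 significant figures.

γ = 1/√(1 − β²) = 1/√(1 − 0.744²) = 1/√(0.44646) = 1.50

γ ≈ 1.50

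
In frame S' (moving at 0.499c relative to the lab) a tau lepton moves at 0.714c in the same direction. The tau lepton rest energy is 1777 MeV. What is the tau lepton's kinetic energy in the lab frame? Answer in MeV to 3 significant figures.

K ≈ 2200 MeV

u_lab = (0.714 + 0.499)/(1 + 0.714×0.499) = 0.894354
γ = 1/√(1 − 0.894354²) = 2.2353
K = (γ − 1)m₀c² = (2.2353 − 1) × 1777 = 1.2353 × 1777 = 2200 MeV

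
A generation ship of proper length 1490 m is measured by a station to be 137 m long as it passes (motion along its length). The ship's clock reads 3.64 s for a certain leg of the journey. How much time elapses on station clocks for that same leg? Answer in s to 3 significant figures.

Δt ≈ 39.6 s

Length contraction ⇒ γ = L₀/L = 1490/137 = 10.876
Time dilation: Δt = γτ₀ = 10.876 × 3.64 s = 39.6 s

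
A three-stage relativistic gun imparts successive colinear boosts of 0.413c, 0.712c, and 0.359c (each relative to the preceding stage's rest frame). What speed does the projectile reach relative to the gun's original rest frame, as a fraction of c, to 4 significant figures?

Compose boost 2: (0.712 + 0.413)/(1 + 0.712×0.413) = 1.125/1.29406 = 0.869360
Compose boost 3: (0.359 + 0.869360)/(1 + 0.359×0.869360) = 1.22836/1.31210 = 0.9362

u ≈ 0.9362c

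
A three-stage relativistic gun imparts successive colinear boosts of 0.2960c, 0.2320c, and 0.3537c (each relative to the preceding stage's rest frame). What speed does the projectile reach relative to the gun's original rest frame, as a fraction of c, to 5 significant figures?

u ≈ 0.72166c

Compose boost 2: (0.2320 + 0.2960)/(1 + 0.2320×0.2960) = 0.52800/1.068672 = 0.4940711
Compose boost 3: (0.3537 + 0.4940711)/(1 + 0.3537×0.4940711) = 0.8477711/1.174753 = 0.72166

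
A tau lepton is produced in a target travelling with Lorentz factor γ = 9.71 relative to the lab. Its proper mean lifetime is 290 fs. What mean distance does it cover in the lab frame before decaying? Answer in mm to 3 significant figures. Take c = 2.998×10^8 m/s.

β = √(1 − 1/γ²) = √(1 − 1/9.71²) = 0.99468
Dilated lifetime: Δt = γτ₀ = 9.71 × 290 fs = 2815.9 fs
d = vΔt = 0.99468c × 2815.9 fs = 2.9821×10^8 m/s × 2.8159×10^-12 s = 0.840 mm

d ≈ 0.840 mm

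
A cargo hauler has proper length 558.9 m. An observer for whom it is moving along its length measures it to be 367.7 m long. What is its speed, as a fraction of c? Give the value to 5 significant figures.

γ = L₀/L = 558.9/367.7 = 1.519989
β = √(1 − 1/γ²) = 0.75311

β ≈ 0.75311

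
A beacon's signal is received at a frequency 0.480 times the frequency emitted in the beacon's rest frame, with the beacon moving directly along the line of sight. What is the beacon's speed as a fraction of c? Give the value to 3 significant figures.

f_obs/f_src = √((1−β)/(1+β)) = 0.480  ⇒  (1−β)/(1+β) = 0.23040
β = |1 − D²|/(1 + D²) = |1 − 0.23040|/(1 + 0.23040) = 0.625

β ≈ 0.625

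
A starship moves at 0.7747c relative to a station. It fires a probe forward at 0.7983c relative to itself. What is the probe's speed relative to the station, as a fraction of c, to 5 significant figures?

Relativistic velocity addition: u = (u' + v)/(1 + u'v/c²)
= (0.7983 + 0.7747)/(1 + 0.7983×0.7747) = 1.5730/1.618443 = 0.97192

u ≈ 0.97192c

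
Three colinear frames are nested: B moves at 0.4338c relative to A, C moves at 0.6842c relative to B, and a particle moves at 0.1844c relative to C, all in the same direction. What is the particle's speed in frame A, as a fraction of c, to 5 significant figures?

Compose boost 2: (0.6842 + 0.4338)/(1 + 0.6842×0.4338) = 1.1180/1.296806 = 0.8621182
Compose boost 3: (0.1844 + 0.8621182)/(1 + 0.1844×0.8621182) = 1.046518/1.158975 = 0.90297

u ≈ 0.90297c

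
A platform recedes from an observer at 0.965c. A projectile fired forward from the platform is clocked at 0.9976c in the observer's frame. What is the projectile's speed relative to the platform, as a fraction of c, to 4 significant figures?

u' ≈ 0.8736c

Inverse velocity addition: u' = (u − v)/(1 − uv/c²)
= (0.9976 − 0.965)/(1 − 0.9976×0.965) = 0.03260/0.0373160 = 0.8736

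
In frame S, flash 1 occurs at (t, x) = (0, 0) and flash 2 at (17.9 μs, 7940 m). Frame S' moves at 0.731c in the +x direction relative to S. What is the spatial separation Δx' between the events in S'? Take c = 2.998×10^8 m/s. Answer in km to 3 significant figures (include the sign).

Δx' ≈ 5.89 km

γ = 1/√(1 − 0.731²) = 1.4655
Δx' = γ(Δx − vΔt) = 1.4655 × (7940 m − 0.731×(2.998×10^8 m/s)×17.9×10^-6 s)
= 1.4655 × (4017.1 m) = 5.89 km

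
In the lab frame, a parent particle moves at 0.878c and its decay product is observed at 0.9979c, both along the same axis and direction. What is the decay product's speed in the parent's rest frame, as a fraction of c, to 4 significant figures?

u' ≈ 0.9682c

Inverse velocity addition: u' = (u − v)/(1 − uv/c²)
= (0.9979 − 0.878)/(1 − 0.9979×0.878) = 0.1199/0.123844 = 0.9682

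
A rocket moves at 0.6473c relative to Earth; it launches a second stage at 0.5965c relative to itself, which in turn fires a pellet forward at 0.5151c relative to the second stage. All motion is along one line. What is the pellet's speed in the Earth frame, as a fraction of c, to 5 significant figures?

u ≈ 0.96595c

Compose boost 2: (0.5965 + 0.6473)/(1 + 0.5965×0.6473) = 1.2438/1.386114 = 0.8973285
Compose boost 3: (0.5151 + 0.8973285)/(1 + 0.5151×0.8973285) = 1.412428/1.462214 = 0.96595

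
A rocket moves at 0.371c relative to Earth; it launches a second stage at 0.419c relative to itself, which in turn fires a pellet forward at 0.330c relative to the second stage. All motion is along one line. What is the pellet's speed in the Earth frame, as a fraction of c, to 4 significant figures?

u ≈ 0.8271c

Compose boost 2: (0.419 + 0.371)/(1 + 0.419×0.371) = 0.7900/1.15545 = 0.683717
Compose boost 3: (0.330 + 0.683717)/(1 + 0.330×0.683717) = 1.01372/1.22563 = 0.8271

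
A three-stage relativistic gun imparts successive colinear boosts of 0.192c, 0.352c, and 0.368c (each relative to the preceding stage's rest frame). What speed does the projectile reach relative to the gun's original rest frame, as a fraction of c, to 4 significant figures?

Compose boost 2: (0.352 + 0.192)/(1 + 0.352×0.192) = 0.5440/1.06758 = 0.509562
Compose boost 3: (0.368 + 0.509562)/(1 + 0.368×0.509562) = 0.877562/1.18752 = 0.7390

u ≈ 0.7390c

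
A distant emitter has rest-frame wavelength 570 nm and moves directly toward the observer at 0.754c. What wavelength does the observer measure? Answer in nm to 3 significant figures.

λ_obs ≈ 213 nm

Relativistic Doppler: λ_obs = λ_src √((1−β)/(1+β))
= 570 × √(0.24600/1.7540) = 570 × 0.37450 = 213 nm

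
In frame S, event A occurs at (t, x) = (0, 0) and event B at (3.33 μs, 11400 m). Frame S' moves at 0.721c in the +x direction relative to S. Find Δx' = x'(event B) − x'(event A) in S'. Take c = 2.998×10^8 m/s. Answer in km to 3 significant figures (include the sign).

Δx' ≈ 15.4 km

γ = 1/√(1 − 0.721²) = 1.4431
Δx' = γ(Δx − vΔt) = 1.4431 × (11400 m − 0.721×(2.998×10^8 m/s)×3.33×10^-6 s)
= 1.4431 × (10680 m) = 15.4 km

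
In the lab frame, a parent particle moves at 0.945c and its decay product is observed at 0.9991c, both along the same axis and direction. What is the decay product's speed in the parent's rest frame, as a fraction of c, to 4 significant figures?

u' ≈ 0.9687c

Inverse velocity addition: u' = (u − v)/(1 − uv/c²)
= (0.9991 − 0.945)/(1 − 0.9991×0.945) = 0.05410/0.0558505 = 0.9687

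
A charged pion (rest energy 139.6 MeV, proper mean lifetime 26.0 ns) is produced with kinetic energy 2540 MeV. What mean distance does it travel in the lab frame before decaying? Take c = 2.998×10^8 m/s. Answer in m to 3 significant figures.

d ≈ 149 m

γ = 1 + K/(m₀c²) = 1 + 2540/139.6 = 19.195
β = √(1 − 1/γ²) = 0.99864
Dilated lifetime: γτ₀ = 19.195 × 26.0 ns = 499.07 ns
d = βc·γτ₀ = 0.99864 × (2.998×10^8 m/s) × 4.9907×10^-7 s = 149 m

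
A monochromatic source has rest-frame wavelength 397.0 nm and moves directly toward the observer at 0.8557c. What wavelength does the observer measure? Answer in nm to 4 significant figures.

λ_obs ≈ 110.7 nm

Relativistic Doppler: λ_obs = λ_src √((1−β)/(1+β))
= 397.0 × √(0.144300/1.85570) = 397.0 × 0.278856 = 110.7 nm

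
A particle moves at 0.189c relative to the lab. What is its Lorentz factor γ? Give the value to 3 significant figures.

γ = 1/√(1 − β²) = 1/√(1 − 0.189²) = 1/√(0.96428) = 1.02

γ ≈ 1.02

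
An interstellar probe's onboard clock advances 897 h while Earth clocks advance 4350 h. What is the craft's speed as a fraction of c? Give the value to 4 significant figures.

γ = Δt/τ₀ = 4350/897 = 4.84950
β = √(1 − 1/γ²) = √(1 − 1/4.84950²) = 0.9785

β ≈ 0.9785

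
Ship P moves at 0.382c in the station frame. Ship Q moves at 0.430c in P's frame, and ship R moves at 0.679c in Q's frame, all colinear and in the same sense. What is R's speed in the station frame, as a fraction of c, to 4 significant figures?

Compose boost 2: (0.430 + 0.382)/(1 + 0.430×0.382) = 0.8120/1.16426 = 0.697439
Compose boost 3: (0.679 + 0.697439)/(1 + 0.679×0.697439) = 1.37644/1.47356 = 0.9341

u ≈ 0.9341c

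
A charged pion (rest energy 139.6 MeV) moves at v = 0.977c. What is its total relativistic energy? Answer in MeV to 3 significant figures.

E ≈ 655 MeV

γ = 1/√(1 − 0.977²) = 4.6896
E = γm₀c² = 4.6896 × 139.6 MeV = 655 MeV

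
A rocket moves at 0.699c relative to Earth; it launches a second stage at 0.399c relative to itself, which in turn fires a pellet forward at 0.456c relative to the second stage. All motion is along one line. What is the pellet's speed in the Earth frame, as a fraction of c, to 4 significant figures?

Compose boost 2: (0.399 + 0.699)/(1 + 0.399×0.699) = 1.098/1.27890 = 0.858550
Compose boost 3: (0.456 + 0.858550)/(1 + 0.456×0.858550) = 1.31455/1.39150 = 0.9447

u ≈ 0.9447c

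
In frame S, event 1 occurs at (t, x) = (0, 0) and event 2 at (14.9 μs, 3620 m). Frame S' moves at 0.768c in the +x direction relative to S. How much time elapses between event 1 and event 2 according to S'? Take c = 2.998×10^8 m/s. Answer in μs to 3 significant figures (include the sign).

Δt' ≈ 8.79 μs

γ = 1/√(1 − 0.768²) = 1.5614
Δt' = γ(Δt − vΔx/c²) = 1.5614 × (14.9 μs − 0.768×3620 m / (2.998×10^8 m/s))
= 1.5614 × (5.6266 μs) = 8.79 μs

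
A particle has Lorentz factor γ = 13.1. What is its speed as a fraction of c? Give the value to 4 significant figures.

β = √(1 − 1/γ²) = √(1 − 1/13.1²) = √(0.994173) = 0.9971

β ≈ 0.9971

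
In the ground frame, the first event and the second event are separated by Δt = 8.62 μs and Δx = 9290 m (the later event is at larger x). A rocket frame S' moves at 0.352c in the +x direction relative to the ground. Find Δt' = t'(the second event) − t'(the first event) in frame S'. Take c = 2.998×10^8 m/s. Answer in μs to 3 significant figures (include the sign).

Δt' ≈ -2.44 μs

γ = 1/√(1 − 0.352²) = 1.0684
Δt' = γ(Δt − vΔx/c²) = 1.0684 × (8.62 μs − 0.352×9290 m / (2.998×10^8 m/s))
= 1.0684 × (-2.2875 μs) = -2.44 μs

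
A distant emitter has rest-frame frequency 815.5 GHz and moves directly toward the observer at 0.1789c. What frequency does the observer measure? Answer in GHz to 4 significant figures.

Relativistic Doppler: f_obs = f_src √((1+β)/(1−β))
= 815.5 × √(1.17890/0.821100) = 815.5 × 1.19823 = 977.2 GHz

f_obs ≈ 977.2 GHz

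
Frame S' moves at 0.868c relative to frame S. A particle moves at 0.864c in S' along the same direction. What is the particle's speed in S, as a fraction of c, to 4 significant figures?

u ≈ 0.9897c

Relativistic velocity addition: u = (u' + v)/(1 + u'v/c²)
= (0.864 + 0.868)/(1 + 0.864×0.868) = 1.732/1.74995 = 0.9897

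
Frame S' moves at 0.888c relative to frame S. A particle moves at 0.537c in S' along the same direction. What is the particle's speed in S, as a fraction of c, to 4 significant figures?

u ≈ 0.9649c

Relativistic velocity addition: u = (u' + v)/(1 + u'v/c²)
= (0.537 + 0.888)/(1 + 0.537×0.888) = 1.425/1.47686 = 0.9649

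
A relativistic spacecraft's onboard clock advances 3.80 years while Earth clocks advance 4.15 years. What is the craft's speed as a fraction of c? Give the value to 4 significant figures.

β ≈ 0.4019

γ = Δt/τ₀ = 4.15/3.80 = 1.09211
β = √(1 − 1/γ²) = √(1 − 1/1.09211²) = 0.4019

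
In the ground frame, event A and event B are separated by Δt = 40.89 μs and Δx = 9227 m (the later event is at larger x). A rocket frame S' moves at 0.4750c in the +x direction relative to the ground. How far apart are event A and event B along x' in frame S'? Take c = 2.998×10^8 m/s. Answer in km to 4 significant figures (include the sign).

γ = 1/√(1 − 0.4750²) = 1.13638
Δx' = γ(Δx − vΔt) = 1.13638 × (9227 m − 0.4750×(2.998×10^8 m/s)×40.89×10^-6 s)
= 1.13638 × (3404.06 m) = 3.868 km

Δx' ≈ 3.868 km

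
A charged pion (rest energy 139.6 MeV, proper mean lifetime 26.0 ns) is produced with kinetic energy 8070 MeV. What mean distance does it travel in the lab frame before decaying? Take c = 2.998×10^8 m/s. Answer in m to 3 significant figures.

d ≈ 458 m

γ = 1 + K/(m₀c²) = 1 + 8070/139.6 = 58.808
β = √(1 − 1/γ²) = 0.99986
Dilated lifetime: γτ₀ = 58.808 × 26.0 ns = 1529.0 ns
d = βc·γτ₀ = 0.99986 × (2.998×10^8 m/s) × 1.5290×10^-6 s = 458 m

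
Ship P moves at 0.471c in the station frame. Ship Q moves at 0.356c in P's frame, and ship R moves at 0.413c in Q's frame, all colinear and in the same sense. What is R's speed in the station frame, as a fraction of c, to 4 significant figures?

Compose boost 2: (0.356 + 0.471)/(1 + 0.356×0.471) = 0.8270/1.16768 = 0.708244
Compose boost 3: (0.413 + 0.708244)/(1 + 0.413×0.708244) = 1.12124/1.29250 = 0.8675

u ≈ 0.8675c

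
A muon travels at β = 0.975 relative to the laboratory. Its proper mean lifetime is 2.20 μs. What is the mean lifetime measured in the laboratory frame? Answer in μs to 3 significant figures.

Δt ≈ 9.90 μs

γ = 1/√(1 − 0.975²) = 4.5004
Time dilation: Δt = γτ₀ = 4.5004 × 2.20 μs = 9.90 μs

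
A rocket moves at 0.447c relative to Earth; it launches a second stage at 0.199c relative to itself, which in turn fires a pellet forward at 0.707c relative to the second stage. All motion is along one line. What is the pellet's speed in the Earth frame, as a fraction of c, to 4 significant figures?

Compose boost 2: (0.199 + 0.447)/(1 + 0.199×0.447) = 0.6460/1.08895 = 0.593230
Compose boost 3: (0.707 + 0.593230)/(1 + 0.707×0.593230) = 1.30023/1.41941 = 0.9160

u ≈ 0.9160c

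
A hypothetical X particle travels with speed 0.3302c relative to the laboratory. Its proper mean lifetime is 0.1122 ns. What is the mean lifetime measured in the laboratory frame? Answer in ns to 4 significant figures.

Δt ≈ 0.1189 ns

γ = 1/√(1 − 0.3302²) = 1.05942
Time dilation: Δt = γτ₀ = 1.05942 × 0.1122 ns = 0.1189 ns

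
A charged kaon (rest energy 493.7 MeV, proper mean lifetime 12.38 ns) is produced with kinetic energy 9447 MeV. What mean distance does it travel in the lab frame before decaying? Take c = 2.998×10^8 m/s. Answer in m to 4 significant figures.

d ≈ 74.64 m

γ = 1 + K/(m₀c²) = 1 + 9447/493.7 = 20.1351
β = √(1 − 1/γ²) = 0.998766
Dilated lifetime: γτ₀ = 20.1351 × 12.38 ns = 249.273 ns
d = βc·γτ₀ = 0.998766 × (2.998×10^8 m/s) × 2.49273×10^-7 s = 74.64 m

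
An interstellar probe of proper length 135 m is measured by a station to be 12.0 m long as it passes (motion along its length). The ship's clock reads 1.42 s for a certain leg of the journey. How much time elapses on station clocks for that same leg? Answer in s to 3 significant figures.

Δt ≈ 16.0 s

Length contraction ⇒ γ = L₀/L = 135/12.0 = 11.250
Time dilation: Δt = γτ₀ = 11.250 × 1.42 s = 16.0 s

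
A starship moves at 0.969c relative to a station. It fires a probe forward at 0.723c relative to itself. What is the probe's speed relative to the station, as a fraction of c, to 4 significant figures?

Relativistic velocity addition: u = (u' + v)/(1 + u'v/c²)
= (0.723 + 0.969)/(1 + 0.723×0.969) = 1.692/1.70059 = 0.9950

u ≈ 0.9950c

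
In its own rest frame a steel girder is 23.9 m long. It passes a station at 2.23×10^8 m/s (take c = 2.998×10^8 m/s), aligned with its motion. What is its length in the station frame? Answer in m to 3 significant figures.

L ≈ 16.0 m

β = v/c = 2.23×10^8 / 2.998×10^8 = 0.74383
γ = 1/√(1 − 0.74383²) = 1.4962
Length contraction: L = L₀/γ = 23.9/1.4962 = 16.0 m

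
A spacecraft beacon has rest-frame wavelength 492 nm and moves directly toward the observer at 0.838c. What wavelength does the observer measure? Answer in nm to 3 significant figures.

λ_obs ≈ 146 nm

Relativistic Doppler: λ_obs = λ_src √((1−β)/(1+β))
= 492 × √(0.16200/1.8380) = 492 × 0.29688 = 146 nm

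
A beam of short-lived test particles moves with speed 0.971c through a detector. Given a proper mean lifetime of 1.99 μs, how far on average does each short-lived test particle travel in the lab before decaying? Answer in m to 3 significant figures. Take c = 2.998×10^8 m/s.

γ = 1/√(1 − 0.971²) = 4.1827
Dilated lifetime: Δt = γτ₀ = 4.1827 × 1.99 μs = 8.3236 μs
d = vΔt = 0.971c × 8.3236 μs = 2.9111×10^8 m/s × 8.3236×10^-6 s = 2420 m

d ≈ 2420 m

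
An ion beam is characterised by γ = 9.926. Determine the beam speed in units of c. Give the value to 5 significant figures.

β = √(1 − 1/γ²) = √(1 − 1/9.926²) = √(0.9898503) = 0.99491

β ≈ 0.99491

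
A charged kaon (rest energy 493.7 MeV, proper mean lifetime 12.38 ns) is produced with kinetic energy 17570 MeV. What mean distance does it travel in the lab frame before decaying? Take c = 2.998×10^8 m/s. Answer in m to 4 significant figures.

γ = 1 + K/(m₀c²) = 1 + 17570/493.7 = 36.5884
β = √(1 − 1/γ²) = 0.999626
Dilated lifetime: γτ₀ = 36.5884 × 12.38 ns = 452.965 ns
d = βc·γτ₀ = 0.999626 × (2.998×10^8 m/s) × 4.52965×10^-7 s = 135.7 m

d ≈ 135.7 m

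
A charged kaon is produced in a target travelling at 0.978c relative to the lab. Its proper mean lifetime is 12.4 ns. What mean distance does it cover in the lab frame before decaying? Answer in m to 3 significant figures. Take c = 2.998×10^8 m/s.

d ≈ 17.4 m

γ = 1/√(1 − 0.978²) = 4.7938
Dilated lifetime: Δt = γτ₀ = 4.7938 × 12.4 ns = 59.443 ns
d = vΔt = 0.978c × 59.443 ns = 2.9320×10^8 m/s × 5.9443×10^-8 s = 17.4 m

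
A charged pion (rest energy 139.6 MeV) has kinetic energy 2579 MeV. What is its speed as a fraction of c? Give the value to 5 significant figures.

γ = 1 + K/(m₀c²) = 1 + 2579/139.6 = 19.47421
β = √(1 − 1/γ²) = 0.99868

β ≈ 0.99868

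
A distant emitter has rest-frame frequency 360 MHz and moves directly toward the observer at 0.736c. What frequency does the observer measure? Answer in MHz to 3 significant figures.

f_obs ≈ 923 MHz

Relativistic Doppler: f_obs = f_src √((1+β)/(1−β))
= 360 × √(1.7360/0.26400) = 360 × 2.5643 = 923 MHz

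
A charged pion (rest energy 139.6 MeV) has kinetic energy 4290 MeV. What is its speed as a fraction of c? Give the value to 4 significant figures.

β ≈ 0.9995

γ = 1 + K/(m₀c²) = 1 + 4290/139.6 = 31.7307
β = √(1 − 1/γ²) = 0.9995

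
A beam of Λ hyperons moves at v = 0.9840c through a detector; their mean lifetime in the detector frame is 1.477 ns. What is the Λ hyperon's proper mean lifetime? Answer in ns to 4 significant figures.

τ₀ ≈ 0.2632 ns

γ = 1/√(1 − 0.9840²) = 5.61267
Proper time: τ₀ = Δt/γ = 1.477/5.61267 = 0.2632 ns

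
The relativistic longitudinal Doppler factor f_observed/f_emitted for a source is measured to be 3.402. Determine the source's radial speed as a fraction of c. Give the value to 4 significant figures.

β ≈ 0.8409

f_obs/f_src = √((1+β)/(1−β)) = 3.402  ⇒  (1+β)/(1−β) = 11.5736
β = |1 − D²|/(1 + D²) = |1 − 11.5736|/(1 + 11.5736) = 0.8409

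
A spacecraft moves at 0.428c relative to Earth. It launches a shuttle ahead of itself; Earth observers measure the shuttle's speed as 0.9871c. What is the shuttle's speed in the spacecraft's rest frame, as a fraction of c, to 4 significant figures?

u' ≈ 0.9681c

Inverse velocity addition: u' = (u − v)/(1 − uv/c²)
= (0.9871 − 0.428)/(1 − 0.9871×0.428) = 0.5591/0.577521 = 0.9681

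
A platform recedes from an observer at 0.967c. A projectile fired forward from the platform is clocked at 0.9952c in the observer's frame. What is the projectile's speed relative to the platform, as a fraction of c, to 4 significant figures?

Inverse velocity addition: u' = (u − v)/(1 − uv/c²)
= (0.9952 − 0.967)/(1 − 0.9952×0.967) = 0.02820/0.0376416 = 0.7492

u' ≈ 0.7492c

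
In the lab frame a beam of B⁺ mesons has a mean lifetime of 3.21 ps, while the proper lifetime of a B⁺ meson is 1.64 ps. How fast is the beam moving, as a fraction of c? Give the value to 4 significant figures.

β ≈ 0.8596

γ = Δt/τ₀ = 3.21/1.64 = 1.95732
β = √(1 − 1/γ²) = √(1 − 1/1.95732²) = 0.8596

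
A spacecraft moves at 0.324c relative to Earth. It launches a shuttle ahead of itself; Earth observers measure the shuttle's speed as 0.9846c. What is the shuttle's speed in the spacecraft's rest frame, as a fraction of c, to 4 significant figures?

Inverse velocity addition: u' = (u − v)/(1 − uv/c²)
= (0.9846 − 0.324)/(1 − 0.9846×0.324) = 0.6606/0.680990 = 0.9701

u' ≈ 0.9701c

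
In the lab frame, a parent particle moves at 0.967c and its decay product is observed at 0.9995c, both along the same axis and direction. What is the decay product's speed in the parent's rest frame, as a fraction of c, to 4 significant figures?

Inverse velocity addition: u' = (u − v)/(1 − uv/c²)
= (0.9995 − 0.967)/(1 − 0.9995×0.967) = 0.03250/0.0334835 = 0.9706

u' ≈ 0.9706c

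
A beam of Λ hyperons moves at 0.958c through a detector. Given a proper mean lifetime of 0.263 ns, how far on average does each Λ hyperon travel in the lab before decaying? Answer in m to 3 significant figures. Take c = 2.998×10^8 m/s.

γ = 1/√(1 − 0.958²) = 3.4871
Dilated lifetime: Δt = γτ₀ = 3.4871 × 0.263 ns = 0.91712 ns
d = vΔt = 0.958c × 0.91712 ns = 2.8721×10^8 m/s × 9.1712×10^-10 s = 0.263 m

d ≈ 0.263 m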